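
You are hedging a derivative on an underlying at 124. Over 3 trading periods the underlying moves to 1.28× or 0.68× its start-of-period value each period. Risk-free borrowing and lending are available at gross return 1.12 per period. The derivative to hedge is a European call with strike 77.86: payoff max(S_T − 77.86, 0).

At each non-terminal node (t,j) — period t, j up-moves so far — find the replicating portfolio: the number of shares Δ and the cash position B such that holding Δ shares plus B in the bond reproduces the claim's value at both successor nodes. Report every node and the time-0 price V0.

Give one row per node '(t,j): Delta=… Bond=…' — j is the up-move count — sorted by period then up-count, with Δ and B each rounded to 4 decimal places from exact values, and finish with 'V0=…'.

(0,0): Delta=0.9551 Bond=-48.8249
(1,0): Delta=0.7803 Bond=-39.9455
(1,1): Delta=0.9888 Bond=-60.0433
(2,0): Delta=0.0000 Bond=0.0000
(2,1): Delta=0.9310 Bond=-61.0076
(2,2): Delta=1.0000 Bond=-69.5179
V0=69.6030

Risk-neutral probability p* = (R−d)/(u−d) = (1.12−0.68)/(1.28−0.68) = 0.7333.
Payoff layer (t=3): V(3,0)=0.0000, V(3,1)=0.0000, V(3,2)=60.2899, V(3,3)=182.1868
Node (2,0) S=57.3376: V=(p*·0.0000+(1−p*)·0.0000)/1.12=0.0000; Δ=(0.0000−0.0000)/(73.3921−38.9896)=0.0000; B=V−Δ·S=0.0000
Node (2,1) S=107.9296: V=(p*·60.2899+(1−p*)·0.0000)/1.12=39.4755; Δ=(60.2899−0.0000)/(138.1499−73.3921)=0.9310; B=V−Δ·S=-61.0076
Node (2,2) S=203.1616: V=(p*·182.1868+(1−p*)·60.2899)/1.12=133.6437; Δ=(182.1868−60.2899)/(260.0468−138.1499)=1.0000; B=V−Δ·S=-69.5179
Node (1,0) S=84.3200: V=(p*·39.4755+(1−p*)·0.0000)/1.12=25.8471; Δ=(39.4755−0.0000)/(107.9296−57.3376)=0.7803; B=V−Δ·S=-39.9455
Node (1,1) S=158.7200: V=(p*·133.6437+(1−p*)·39.4755)/1.12=96.9038; Δ=(133.6437−39.4755)/(203.1616−107.9296)=0.9888; B=V−Δ·S=-60.0433
Node (0,0) S=124.0000: V=(p*·96.9038+(1−p*)·25.8471)/1.12=69.6030; Δ=(96.9038−25.8471)/(158.7200−84.3200)=0.9551; B=V−Δ·S=-48.8249
Each (Δ,B) replicates both successor values, so the strategy is self-financing and V0 is arbitrage-free.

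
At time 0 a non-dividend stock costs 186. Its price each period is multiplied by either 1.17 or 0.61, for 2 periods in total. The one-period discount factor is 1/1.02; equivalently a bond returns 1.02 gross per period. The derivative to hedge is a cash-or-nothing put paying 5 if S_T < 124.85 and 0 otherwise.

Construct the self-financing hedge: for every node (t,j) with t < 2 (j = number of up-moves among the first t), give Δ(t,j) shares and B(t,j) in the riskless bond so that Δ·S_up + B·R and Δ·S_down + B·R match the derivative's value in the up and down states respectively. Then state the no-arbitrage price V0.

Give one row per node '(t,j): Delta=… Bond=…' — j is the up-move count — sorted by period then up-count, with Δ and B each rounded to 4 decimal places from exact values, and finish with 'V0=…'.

(0,0): Delta=-0.0126 Bond=2.6895
(1,0): Delta=-0.0787 Bond=10.2416
(1,1): Delta=0.0000 Bond=0.0000
V0=0.3448

Since d<R<u, set p* = (R−d)/(u−d) = 0.7321; price each node as the discounted p*-expectation of its children.
Payoff layer (t=2): V(2,0)=5.0000, V(2,1)=0.0000, V(2,2)=0.0000
(1,0): S=113.4600. Δ = (V_up−V_dn)/(S_up−S_dn) = (0.0000−5.0000)/(132.7482−69.2106) = -0.0787. V = [p*·0.0000 + (1−p*)·5.0000]/1.02 = 1.3130. B = V − Δ·S = 10.2416.
(1,1): S=217.6200. Δ = (V_up−V_dn)/(S_up−S_dn) = (0.0000−0.0000)/(254.6154−132.7482) = 0.0000. V = [p*·0.0000 + (1−p*)·0.0000]/1.02 = 0.0000. B = V − Δ·S = 0.0000.
(0,0): S=186.0000. Δ = (V_up−V_dn)/(S_up−S_dn) = (0.0000−1.3130)/(217.6200−113.4600) = -0.0126. V = [p*·0.0000 + (1−p*)·1.3130]/1.02 = 0.3448. B = V − Δ·S = 2.6895.
The time-0 hedge costs 0.3448, which is the no-arbitrage price.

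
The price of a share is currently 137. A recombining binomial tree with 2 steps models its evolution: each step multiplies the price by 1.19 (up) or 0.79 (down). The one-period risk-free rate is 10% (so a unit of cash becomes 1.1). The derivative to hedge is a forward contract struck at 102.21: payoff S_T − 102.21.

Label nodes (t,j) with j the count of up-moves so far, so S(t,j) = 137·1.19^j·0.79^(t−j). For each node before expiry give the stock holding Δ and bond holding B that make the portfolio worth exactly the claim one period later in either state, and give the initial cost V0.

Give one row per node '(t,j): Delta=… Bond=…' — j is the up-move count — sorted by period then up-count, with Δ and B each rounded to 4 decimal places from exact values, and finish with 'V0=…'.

The replicating-portfolio and risk-neutral prices coincide; use p* = (1.1−0.79)/(1.19−0.79) = 0.7750 for the latter.
Terminal values V(2,·): V(2,0)=-16.7083, V(2,1)=26.5837, V(2,2)=91.7957
  t=1,j=0: stock 108.2300 → up 128.7937 (V=26.5837), down 85.5017 (V=-16.7083). Price 15.3118; hedge Δ=1.0000, bond B=-92.9182.
  t=1,j=1: stock 163.0300 → up 194.0057 (V=91.7957), down 128.7937 (V=26.5837). Price 70.1118; hedge Δ=1.0000, bond B=-92.9182.
  t=0,j=0: stock 137.0000 → up 163.0300 (V=70.1118), down 108.2300 (V=15.3118). Price 52.5289; hedge Δ=1.0000, bond B=-84.4711.
Check: Δ(0,0)·S0 + B(0,0) = 52.5289 = V0.

(0,0): Delta=1.0000 Bond=-84.4711
(1,0): Delta=1.0000 Bond=-92.9182
(1,1): Delta=1.0000 Bond=-92.9182
V0=52.5289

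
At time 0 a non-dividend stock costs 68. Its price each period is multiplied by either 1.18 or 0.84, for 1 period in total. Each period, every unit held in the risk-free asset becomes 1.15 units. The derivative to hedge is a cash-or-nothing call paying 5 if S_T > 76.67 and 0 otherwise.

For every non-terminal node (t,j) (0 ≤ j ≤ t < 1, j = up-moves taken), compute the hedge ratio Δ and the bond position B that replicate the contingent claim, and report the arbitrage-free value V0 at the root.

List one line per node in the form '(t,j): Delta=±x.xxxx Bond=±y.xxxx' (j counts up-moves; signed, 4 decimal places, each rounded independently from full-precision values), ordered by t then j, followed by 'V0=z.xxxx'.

Under the risk-neutral measure, an up-move has probability p* = (R−d)/(u−d) = 0.9118 and values discount at R = 1.15.
Terminal values V(1,·): V(1,0)=0.0000, V(1,1)=5.0000
(0,0): S=68.0000. Δ = (V_up−V_dn)/(S_up−S_dn) = (5.0000−0.0000)/(80.2400−57.1200) = 0.2163. V = [p*·5.0000 + (1−p*)·0.0000]/1.15 = 3.9642. B = V − Δ·S = -10.7417.
Check: Δ(0,0)·S0 + B(0,0) = 3.9642 = V0.

(0,0): Delta=0.2163 Bond=-10.7417
V0=3.9642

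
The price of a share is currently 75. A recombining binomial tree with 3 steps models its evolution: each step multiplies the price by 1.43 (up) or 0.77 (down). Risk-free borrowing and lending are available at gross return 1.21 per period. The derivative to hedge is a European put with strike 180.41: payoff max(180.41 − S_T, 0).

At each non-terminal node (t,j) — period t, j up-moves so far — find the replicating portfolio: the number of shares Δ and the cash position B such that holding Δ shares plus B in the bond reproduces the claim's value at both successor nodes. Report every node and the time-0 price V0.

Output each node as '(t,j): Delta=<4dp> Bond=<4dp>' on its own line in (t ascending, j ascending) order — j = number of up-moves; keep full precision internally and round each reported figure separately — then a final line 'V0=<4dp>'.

(0,0): Delta=-0.7614 Bond=90.4495
(1,0): Delta=-1.0000 Bond=123.2225
(1,1): Delta=-0.6972 Bond=102.5546
(2,0): Delta=-1.0000 Bond=149.0992
(2,1): Delta=-1.0000 Bond=149.0992
(2,2): Delta=-0.6156 Bond=111.5870
V0=33.3438

No-arbitrage ⇒ martingale measure with p* = (R−d)/(u−d) = 0.6667.
Terminal values V(3,·): V(3,0)=146.1700, V(3,1)=116.8215, V(3,2)=62.3170, V(3,3)=0.0000
  t=2,j=0: stock 44.4675 → up 63.5885 (V=116.8215), down 34.2400 (V=146.1700). Price 104.6317; hedge Δ=-1.0000, bond B=149.0992.
  t=2,j=1: stock 82.5825 → up 118.0930 (V=62.3170), down 63.5885 (V=116.8215). Price 66.5167; hedge Δ=-1.0000, bond B=149.0992.
  t=2,j=2: stock 153.3675 → up 219.3155 (V=0.0000), down 118.0930 (V=62.3170). Price 17.1672; hedge Δ=-0.6156, bond B=111.5870.
  t=1,j=0: stock 57.7500 → up 82.5825 (V=66.5167), down 44.4675 (V=104.6317). Price 65.4725; hedge Δ=-1.0000, bond B=123.2225.
  t=1,j=1: stock 107.2500 → up 153.3675 (V=17.1672), down 82.5825 (V=66.5167). Price 27.7827; hedge Δ=-0.6972, bond B=102.5546.
  t=0,j=0: stock 75.0000 → up 107.2500 (V=27.7827), down 57.7500 (V=65.4725). Price 33.3438; hedge Δ=-0.7614, bond B=90.4495.
The time-0 hedge costs 33.3438, which is the no-arbitrage price.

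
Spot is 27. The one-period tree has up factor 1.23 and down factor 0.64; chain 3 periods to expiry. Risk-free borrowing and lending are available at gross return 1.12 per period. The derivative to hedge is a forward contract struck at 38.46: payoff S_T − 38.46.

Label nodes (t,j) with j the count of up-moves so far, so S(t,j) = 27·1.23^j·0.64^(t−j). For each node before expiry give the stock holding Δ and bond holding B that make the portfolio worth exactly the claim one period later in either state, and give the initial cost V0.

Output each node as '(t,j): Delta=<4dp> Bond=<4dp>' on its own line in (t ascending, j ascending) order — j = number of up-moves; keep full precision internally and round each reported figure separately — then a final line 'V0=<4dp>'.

(0,0): Delta=1.0000 Bond=-27.3751
(1,0): Delta=1.0000 Bond=-30.6601
(1,1): Delta=1.0000 Bond=-30.6601
(2,0): Delta=1.0000 Bond=-34.3393
(2,1): Delta=1.0000 Bond=-34.3393
(2,2): Delta=1.0000 Bond=-34.3393
V0=-0.3751

Since d<R<u, set p* = (R−d)/(u−d) = 0.8136; price each node as the discounted p*-expectation of its children.
At expiry t=3: V(3,0)=-31.3821, V(3,1)=-24.8572, V(3,2)=-12.3171, V(3,3)=11.7834
  t=2,j=0: stock 11.0592 → up 13.6028 (V=-24.8572), down 7.0779 (V=-31.3821). Price -23.2801; hedge Δ=1.0000, bond B=-34.3393.
  t=2,j=1: stock 21.2544 → up 26.1429 (V=-12.3171), down 13.6028 (V=-24.8572). Price -13.0849; hedge Δ=1.0000, bond B=-34.3393.
  t=2,j=2: stock 40.8483 → up 50.2434 (V=11.7834), down 26.1429 (V=-12.3171). Price 6.5090; hedge Δ=1.0000, bond B=-34.3393.
  t=1,j=0: stock 17.2800 → up 21.2544 (V=-13.0849), down 11.0592 (V=-23.2801). Price -13.3801; hedge Δ=1.0000, bond B=-30.6601.
  t=1,j=1: stock 33.2100 → up 40.8483 (V=6.5090), down 21.2544 (V=-13.0849). Price 2.5499; hedge Δ=1.0000, bond B=-30.6601.
  t=0,j=0: stock 27.0000 → up 33.2100 (V=2.5499), down 17.2800 (V=-13.3801). Price -0.3751; hedge Δ=1.0000, bond B=-27.3751.
Each (Δ,B) replicates both successor values, so the strategy is self-financing and V0 is arbitrage-free.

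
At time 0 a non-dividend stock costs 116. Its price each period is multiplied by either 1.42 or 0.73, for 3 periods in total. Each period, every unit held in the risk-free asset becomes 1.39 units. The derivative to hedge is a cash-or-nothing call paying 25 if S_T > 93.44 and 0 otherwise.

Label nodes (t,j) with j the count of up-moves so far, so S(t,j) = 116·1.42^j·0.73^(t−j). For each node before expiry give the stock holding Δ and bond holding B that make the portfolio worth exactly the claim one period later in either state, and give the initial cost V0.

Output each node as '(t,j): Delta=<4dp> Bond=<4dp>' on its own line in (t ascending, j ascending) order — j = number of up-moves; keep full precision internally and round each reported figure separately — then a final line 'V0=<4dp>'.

Under the risk-neutral measure, an up-move has probability p* = (R−d)/(u−d) = 0.9565 and values discount at R = 1.39.
Terminal payoffs: V(3,0)=0.0000, V(3,1)=0.0000, V(3,2)=25.0000, V(3,3)=25.0000
  t=2,j=0: stock 61.8164 → up 87.7793 (V=0.0000), down 45.1260 (V=0.0000). Price 0.0000; hedge Δ=0.0000, bond B=0.0000.
  t=2,j=1: stock 120.2456 → up 170.7488 (V=25.0000), down 87.7793 (V=0.0000). Price 17.2036; hedge Δ=0.3013, bond B=-19.0283.
  t=2,j=2: stock 233.9024 → up 332.1414 (V=25.0000), down 170.7488 (V=25.0000). Price 17.9856; hedge Δ=0.0000, bond B=17.9856.
  t=1,j=0: stock 84.6800 → up 120.2456 (V=17.2036), down 61.8164 (V=0.0000). Price 11.8386; hedge Δ=0.2944, bond B=-13.0942.
  t=1,j=1: stock 164.7200 → up 233.9024 (V=17.9856), down 120.2456 (V=17.2036). Price 12.9148; hedge Δ=0.0069, bond B=11.7815.
  t=0,j=0: stock 116.0000 → up 164.7200 (V=12.9148), down 84.6800 (V=11.8386). Price 9.2576; hedge Δ=0.0134, bond B=7.6978.
Each (Δ,B) replicates both successor values, so the strategy is self-financing and V0 is arbitrage-free.

(0,0): Delta=0.0134 Bond=7.6978
(1,0): Delta=0.2944 Bond=-13.0942
(1,1): Delta=0.0069 Bond=11.7815
(2,0): Delta=0.0000 Bond=0.0000
(2,1): Delta=0.3013 Bond=-19.0283
(2,2): Delta=0.0000 Bond=17.9856
V0=9.2576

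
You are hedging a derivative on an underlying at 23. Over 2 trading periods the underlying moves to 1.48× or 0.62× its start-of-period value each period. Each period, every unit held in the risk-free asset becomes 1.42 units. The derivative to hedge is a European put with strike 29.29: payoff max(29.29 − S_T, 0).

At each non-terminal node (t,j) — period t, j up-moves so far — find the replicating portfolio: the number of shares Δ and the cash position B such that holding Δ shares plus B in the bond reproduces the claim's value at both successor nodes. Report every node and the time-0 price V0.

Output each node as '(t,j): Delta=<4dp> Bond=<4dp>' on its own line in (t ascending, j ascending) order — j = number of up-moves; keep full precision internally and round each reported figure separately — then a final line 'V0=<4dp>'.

(0,0): Delta=-0.3015 Bond=7.5118
(1,0): Delta=-1.0000 Bond=20.6268
(1,1): Delta=-0.2796 Bond=9.9198
V0=0.5763

Under the risk-neutral measure, an up-move has probability p* = (R−d)/(u−d) = 0.9302 and values discount at R = 1.42.
Terminal values V(2,·): V(2,0)=20.4488, V(2,1)=8.1852, V(2,2)=0.0000
Node (1,0) S=14.2600: V=(p*·8.1852+(1−p*)·20.4488)/1.42=6.3668; Δ=(8.1852−20.4488)/(21.1048−8.8412)=-1.0000; B=V−Δ·S=20.6268
Node (1,1) S=34.0400: V=(p*·0.0000+(1−p*)·8.1852)/1.42=0.4022; Δ=(0.0000−8.1852)/(50.3792−21.1048)=-0.2796; B=V−Δ·S=9.9198
Node (0,0) S=23.0000: V=(p*·0.4022+(1−p*)·6.3668)/1.42=0.5763; Δ=(0.4022−6.3668)/(34.0400−14.2600)=-0.3015; B=V−Δ·S=7.5118
Root portfolio cost Δ·23+B reproduces V0=0.5763.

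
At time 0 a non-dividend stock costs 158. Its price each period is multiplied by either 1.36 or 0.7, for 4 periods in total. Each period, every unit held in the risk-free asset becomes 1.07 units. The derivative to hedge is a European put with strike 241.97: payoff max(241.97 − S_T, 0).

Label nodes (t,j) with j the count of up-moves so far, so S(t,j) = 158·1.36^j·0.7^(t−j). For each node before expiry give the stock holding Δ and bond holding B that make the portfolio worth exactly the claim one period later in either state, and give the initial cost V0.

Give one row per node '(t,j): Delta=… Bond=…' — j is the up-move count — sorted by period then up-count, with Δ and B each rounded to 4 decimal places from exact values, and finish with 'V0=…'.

Risk-neutral probability p* = (R−d)/(u−d) = (1.07−0.7)/(1.36−0.7) = 0.5606.
At expiry t=4: V(4,0)=204.0342, V(4,1)=168.2662, V(4,2)=98.7740, V(4,3)=0.0000, V(4,4)=0.0000
Node (3,0) S=54.1940: V=(p*·168.2662+(1−p*)·204.0342)/1.07=171.9462; Δ=(168.2662−204.0342)/(73.7038−37.9358)=-1.0000; B=V−Δ·S=226.1402
Node (3,1) S=105.2912: V=(p*·98.7740+(1−p*)·168.2662)/1.07=120.8490; Δ=(98.7740−168.2662)/(143.1960−73.7038)=-1.0000; B=V−Δ·S=226.1402
Node (3,2) S=204.5658: V=(p*·0.0000+(1−p*)·98.7740)/1.07=40.5614; Δ=(0.0000−98.7740)/(278.2094−143.1960)=-0.7316; B=V−Δ·S=190.2189
Node (3,3) S=397.4420: V=(p*·0.0000+(1−p*)·0.0000)/1.07=0.0000; Δ=(0.0000−0.0000)/(540.5212−278.2094)=0.0000; B=V−Δ·S=0.0000
Node (2,0) S=77.4200: V=(p*·120.8490+(1−p*)·171.9462)/1.07=133.9260; Δ=(120.8490−171.9462)/(105.2912−54.1940)=-1.0000; B=V−Δ·S=211.3460
Node (2,1) S=150.4160: V=(p*·40.5614+(1−p*)·120.8490)/1.07=70.8778; Δ=(40.5614−120.8490)/(204.5658−105.2912)=-0.8087; B=V−Δ·S=192.5257
Node (2,2) S=292.2368: V=(p*·0.0000+(1−p*)·40.5614)/1.07=16.6565; Δ=(0.0000−40.5614)/(397.4420−204.5658)=-0.2103; B=V−Δ·S=78.1131
Node (1,0) S=110.6000: V=(p*·70.8778+(1−p*)·133.9260)/1.07=92.1316; Δ=(70.8778−133.9260)/(150.4160−77.4200)=-0.8637; B=V−Δ·S=187.6591
Node (1,1) S=214.8800: V=(p*·16.6565+(1−p*)·70.8778)/1.07=37.8327; Δ=(16.6565−70.8778)/(292.2368−150.4160)=-0.3823; B=V−Δ·S=119.9863
Node (0,0) S=158.0000: V=(p*·37.8327+(1−p*)·92.1316)/1.07=57.6554; Δ=(37.8327−92.1316)/(214.8800−110.6000)=-0.5207; B=V−Δ·S=139.9264
Check: Δ(0,0)·S0 + B(0,0) = 57.6554 = V0.

(0,0): Delta=-0.5207 Bond=139.9264
(1,0): Delta=-0.8637 Bond=187.6591
(1,1): Delta=-0.3823 Bond=119.9863
(2,0): Delta=-1.0000 Bond=211.3460
(2,1): Delta=-0.8087 Bond=192.5257
(2,2): Delta=-0.2103 Bond=78.1131
(3,0): Delta=-1.0000 Bond=226.1402
(3,1): Delta=-1.0000 Bond=226.1402
(3,2): Delta=-0.7316 Bond=190.2189
(3,3): Delta=0.0000 Bond=0.0000
V0=57.6554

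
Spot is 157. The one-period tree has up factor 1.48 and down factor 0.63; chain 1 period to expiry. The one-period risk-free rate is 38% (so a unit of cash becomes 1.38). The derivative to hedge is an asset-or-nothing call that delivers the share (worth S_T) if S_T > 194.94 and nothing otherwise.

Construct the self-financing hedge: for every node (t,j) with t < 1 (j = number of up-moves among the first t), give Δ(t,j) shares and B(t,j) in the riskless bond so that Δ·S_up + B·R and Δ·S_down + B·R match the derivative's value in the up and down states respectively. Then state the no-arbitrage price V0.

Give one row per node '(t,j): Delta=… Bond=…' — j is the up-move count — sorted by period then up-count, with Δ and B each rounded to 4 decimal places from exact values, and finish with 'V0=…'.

(0,0): Delta=1.7412 Bond=-124.7969
V0=148.5678

Under the risk-neutral measure, an up-move has probability p* = (R−d)/(u−d) = 0.8824 and values discount at R = 1.38.
At expiry t=1: V(1,0)=0.0000, V(1,1)=232.3600
  t=0,j=0: stock 157.0000 → up 232.3600 (V=232.3600), down 98.9100 (V=0.0000). Price 148.5678; hedge Δ=1.7412, bond B=-124.7969.
Root portfolio cost Δ·157+B reproduces V0=148.5678.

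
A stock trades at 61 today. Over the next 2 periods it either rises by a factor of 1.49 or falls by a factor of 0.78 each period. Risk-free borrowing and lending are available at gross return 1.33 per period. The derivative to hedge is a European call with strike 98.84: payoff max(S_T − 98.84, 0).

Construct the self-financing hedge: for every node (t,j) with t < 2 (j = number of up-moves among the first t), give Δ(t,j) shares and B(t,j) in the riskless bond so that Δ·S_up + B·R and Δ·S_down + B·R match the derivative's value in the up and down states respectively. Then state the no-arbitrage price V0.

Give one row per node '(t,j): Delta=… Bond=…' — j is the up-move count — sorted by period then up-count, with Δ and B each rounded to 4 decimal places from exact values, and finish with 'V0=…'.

(0,0): Delta=0.4920 Bond=-17.6017
(1,0): Delta=0.0000 Bond=0.0000
(1,1): Delta=0.5669 Bond=-30.2204
V0=12.4114

Under the risk-neutral measure, an up-move has probability p* = (R−d)/(u−d) = 0.7746 and values discount at R = 1.33.
Terminal values V(2,·): V(2,0)=0.0000, V(2,1)=0.0000, V(2,2)=36.5861
Node (1,0) S=47.5800: V=(p*·0.0000+(1−p*)·0.0000)/1.33=0.0000; Δ=(0.0000−0.0000)/(70.8942−37.1124)=0.0000; B=V−Δ·S=0.0000
Node (1,1) S=90.8900: V=(p*·36.5861+(1−p*)·0.0000)/1.33=21.3093; Δ=(36.5861−0.0000)/(135.4261−70.8942)=0.5669; B=V−Δ·S=-30.2204
Node (0,0) S=61.0000: V=(p*·21.3093+(1−p*)·0.0000)/1.33=12.4114; Δ=(21.3093−0.0000)/(90.8900−47.5800)=0.4920; B=V−Δ·S=-17.6017
Root portfolio cost Δ·61+B reproduces V0=12.4114.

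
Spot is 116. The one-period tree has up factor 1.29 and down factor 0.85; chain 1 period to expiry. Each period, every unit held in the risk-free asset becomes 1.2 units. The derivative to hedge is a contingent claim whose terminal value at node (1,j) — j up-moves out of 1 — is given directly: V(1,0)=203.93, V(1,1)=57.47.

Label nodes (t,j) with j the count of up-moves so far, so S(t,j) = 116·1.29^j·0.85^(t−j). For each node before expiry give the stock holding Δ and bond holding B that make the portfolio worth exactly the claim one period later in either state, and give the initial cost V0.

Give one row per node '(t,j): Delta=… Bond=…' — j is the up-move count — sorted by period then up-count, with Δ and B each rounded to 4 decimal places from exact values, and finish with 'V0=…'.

Under the risk-neutral measure, an up-move has probability p* = (R−d)/(u−d) = 0.7955 and values discount at R = 1.2.
Terminal values V(1,·): V(1,0)=203.9300, V(1,1)=57.4700
Node (0,0) S=116.0000: V=(p*·57.4700+(1−p*)·203.9300)/1.2=72.8564; Δ=(57.4700−203.9300)/(149.6400−98.6000)=-2.8695; B=V−Δ·S=405.7201
The time-0 hedge costs 72.8564, which is the no-arbitrage price.

(0,0): Delta=-2.8695 Bond=405.7201
V0=72.8564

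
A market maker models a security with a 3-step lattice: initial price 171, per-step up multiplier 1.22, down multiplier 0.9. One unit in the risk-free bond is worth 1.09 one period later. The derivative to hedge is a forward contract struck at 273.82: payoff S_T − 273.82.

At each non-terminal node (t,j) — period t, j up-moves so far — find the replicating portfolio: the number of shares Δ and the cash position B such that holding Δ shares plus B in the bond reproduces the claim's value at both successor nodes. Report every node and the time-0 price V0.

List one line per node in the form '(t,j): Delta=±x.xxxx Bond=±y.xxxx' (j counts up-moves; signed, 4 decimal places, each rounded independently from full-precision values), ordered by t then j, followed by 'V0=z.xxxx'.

Since d<R<u, set p* = (R−d)/(u−d) = 0.5938; price each node as the discounted p*-expectation of its children.
At expiry t=3: V(3,0)=-149.1610, V(3,1)=-104.8378, V(3,2)=-44.7552, V(3,3)=36.6900
  t=2,j=0: stock 138.5100 → up 168.9822 (V=-104.8378), down 124.6590 (V=-149.1610). Price -112.7010; hedge Δ=1.0000, bond B=-251.2110.
  t=2,j=1: stock 187.7580 → up 229.0648 (V=-44.7552), down 168.9822 (V=-104.8378). Price -63.4530; hedge Δ=1.0000, bond B=-251.2110.
  t=2,j=2: stock 254.5164 → up 310.5100 (V=36.6900), down 229.0648 (V=-44.7552). Price 3.3054; hedge Δ=1.0000, bond B=-251.2110.
  t=1,j=0: stock 153.9000 → up 187.7580 (V=-63.4530), down 138.5100 (V=-112.7010). Price -76.5688; hedge Δ=1.0000, bond B=-230.4688.
  t=1,j=1: stock 208.6200 → up 254.5164 (V=3.3054), down 187.7580 (V=-63.4530). Price -21.8488; hedge Δ=1.0000, bond B=-230.4688.
  t=0,j=0: stock 171.0000 → up 208.6200 (V=-21.8488), down 153.9000 (V=-76.5688). Price -40.4393; hedge Δ=1.0000, bond B=-211.4393.
Each (Δ,B) replicates both successor values, so the strategy is self-financing and V0 is arbitrage-free.

(0,0): Delta=1.0000 Bond=-211.4393
(1,0): Delta=1.0000 Bond=-230.4688
(1,1): Delta=1.0000 Bond=-230.4688
(2,0): Delta=1.0000 Bond=-251.2110
(2,1): Delta=1.0000 Bond=-251.2110
(2,2): Delta=1.0000 Bond=-251.2110
V0=-40.4393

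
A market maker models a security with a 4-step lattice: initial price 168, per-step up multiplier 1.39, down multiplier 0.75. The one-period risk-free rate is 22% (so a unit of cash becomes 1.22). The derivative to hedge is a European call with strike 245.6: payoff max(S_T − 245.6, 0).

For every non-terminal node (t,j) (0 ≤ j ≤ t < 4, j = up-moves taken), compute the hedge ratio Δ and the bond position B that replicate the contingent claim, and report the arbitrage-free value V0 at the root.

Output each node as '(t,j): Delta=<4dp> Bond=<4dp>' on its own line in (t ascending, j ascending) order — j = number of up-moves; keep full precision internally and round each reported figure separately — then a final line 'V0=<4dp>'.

Under the risk-neutral measure, an up-move has probability p* = (R−d)/(u−d) = 0.7344 and values discount at R = 1.22.
At expiry t=4: V(4,0)=0.0000, V(4,1)=0.0000, V(4,2)=0.0000, V(4,3)=92.7880, V(4,4)=381.5457
(3,0): S=70.8750. Δ = (V_up−V_dn)/(S_up−S_dn) = (0.0000−0.0000)/(98.5162−53.1562) = 0.0000. V = [p*·0.0000 + (1−p*)·0.0000]/1.22 = 0.0000. B = V − Δ·S = 0.0000.
(3,1): S=131.3550. Δ = (V_up−V_dn)/(S_up−S_dn) = (0.0000−0.0000)/(182.5834−98.5162) = 0.0000. V = [p*·0.0000 + (1−p*)·0.0000]/1.22 = 0.0000. B = V − Δ·S = 0.0000.
(3,2): S=243.4446. Δ = (V_up−V_dn)/(S_up−S_dn) = (92.7880−0.0000)/(338.3880−182.5834) = 0.5955. V = [p*·92.7880 + (1−p*)·0.0000]/1.22 = 55.8534. B = V − Δ·S = -89.1278.
(3,3): S=451.1840. Δ = (V_up−V_dn)/(S_up−S_dn) = (381.5457−92.7880)/(627.1457−338.3880) = 1.0000. V = [p*·381.5457 + (1−p*)·92.7880]/1.22 = 249.8725. B = V − Δ·S = -201.3115.
(2,0): S=94.5000. Δ = (V_up−V_dn)/(S_up−S_dn) = (0.0000−0.0000)/(131.3550−70.8750) = 0.0000. V = [p*·0.0000 + (1−p*)·0.0000]/1.22 = 0.0000. B = V − Δ·S = 0.0000.
(2,1): S=175.1400. Δ = (V_up−V_dn)/(S_up−S_dn) = (55.8534−0.0000)/(243.4446−131.3550) = 0.4983. V = [p*·55.8534 + (1−p*)·0.0000]/1.22 = 33.6208. B = V − Δ·S = -53.6502.
(2,2): S=324.5928. Δ = (V_up−V_dn)/(S_up−S_dn) = (249.8725−55.8534)/(451.1840−243.4446) = 0.9340. V = [p*·249.8725 + (1−p*)·55.8534]/1.22 = 162.5707. B = V − Δ·S = -140.5842.
(1,0): S=126.0000. Δ = (V_up−V_dn)/(S_up−S_dn) = (33.6208−0.0000)/(175.1400−94.5000) = 0.4169. V = [p*·33.6208 + (1−p*)·0.0000]/1.22 = 20.2379. B = V − Δ·S = -32.2946.
(1,1): S=233.5200. Δ = (V_up−V_dn)/(S_up−S_dn) = (162.5707−33.6208)/(324.5928−175.1400) = 0.8628. V = [p*·162.5707 + (1−p*)·33.6208]/1.22 = 105.1790. B = V − Δ·S = -96.3052.
(0,0): S=168.0000. Δ = (V_up−V_dn)/(S_up−S_dn) = (105.1790−20.2379)/(233.5200−126.0000) = 0.7900. V = [p*·105.1790 + (1−p*)·20.2379]/1.22 = 67.7184. B = V − Δ·S = -65.0019.
Root portfolio cost Δ·168+B reproduces V0=67.7184.

(0,0): Delta=0.7900 Bond=-65.0019
(1,0): Delta=0.4169 Bond=-32.2946
(1,1): Delta=0.8628 Bond=-96.3052
(2,0): Delta=0.0000 Bond=0.0000
(2,1): Delta=0.4983 Bond=-53.6502
(2,2): Delta=0.9340 Bond=-140.5842
(3,0): Delta=0.0000 Bond=0.0000
(3,1): Delta=0.0000 Bond=0.0000
(3,2): Delta=0.5955 Bond=-89.1278
(3,3): Delta=1.0000 Bond=-201.3115
V0=67.7184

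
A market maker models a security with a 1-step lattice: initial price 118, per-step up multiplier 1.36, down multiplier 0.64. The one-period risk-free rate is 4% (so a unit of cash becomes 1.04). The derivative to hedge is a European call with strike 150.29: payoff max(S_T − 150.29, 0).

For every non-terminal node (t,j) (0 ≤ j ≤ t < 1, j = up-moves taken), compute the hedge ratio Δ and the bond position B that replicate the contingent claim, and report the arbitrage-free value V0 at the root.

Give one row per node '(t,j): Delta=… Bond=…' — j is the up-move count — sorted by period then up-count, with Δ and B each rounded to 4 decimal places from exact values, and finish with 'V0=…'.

(0,0): Delta=0.1199 Bond=-8.7094
V0=5.4434

Since d<R<u, set p* = (R−d)/(u−d) = 0.5556; price each node as the discounted p*-expectation of its children.
Terminal values V(1,·): V(1,0)=0.0000, V(1,1)=10.1900
Node (0,0) S=118.0000: V=(p*·10.1900+(1−p*)·0.0000)/1.04=5.4434; Δ=(10.1900−0.0000)/(160.4800−75.5200)=0.1199; B=V−Δ·S=-8.7094
Each (Δ,B) replicates both successor values, so the strategy is self-financing and V0 is arbitrage-free.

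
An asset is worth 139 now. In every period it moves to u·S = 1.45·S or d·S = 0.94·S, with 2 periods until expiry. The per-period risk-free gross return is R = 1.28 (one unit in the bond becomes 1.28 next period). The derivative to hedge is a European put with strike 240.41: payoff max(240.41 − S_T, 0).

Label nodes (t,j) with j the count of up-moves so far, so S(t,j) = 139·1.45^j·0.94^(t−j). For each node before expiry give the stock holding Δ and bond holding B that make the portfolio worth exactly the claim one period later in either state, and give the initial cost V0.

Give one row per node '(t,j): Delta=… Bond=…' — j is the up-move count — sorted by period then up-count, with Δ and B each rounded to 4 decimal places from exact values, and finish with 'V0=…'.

(0,0): Delta=-0.6191 Bond=107.8578
(1,0): Delta=-1.0000 Bond=187.8203
(1,1): Delta=-0.4957 Bond=113.1769
V0=21.7964

Since d<R<u, set p* = (R−d)/(u−d) = 0.6667; price each node as the discounted p*-expectation of its children.
Terminal payoffs: V(2,0)=117.5896, V(2,1)=50.9530, V(2,2)=0.0000
(1,0): S=130.6600. Δ = (V_up−V_dn)/(S_up−S_dn) = (50.9530−117.5896)/(189.4570−122.8204) = -1.0000. V = [p*·50.9530 + (1−p*)·117.5896]/1.28 = 57.1603. B = V − Δ·S = 187.8203.
(1,1): S=201.5500. Δ = (V_up−V_dn)/(S_up−S_dn) = (0.0000−50.9530)/(292.2475−189.4570) = -0.4957. V = [p*·0.0000 + (1−p*)·50.9530]/1.28 = 13.2690. B = V − Δ·S = 113.1769.
(0,0): S=139.0000. Δ = (V_up−V_dn)/(S_up−S_dn) = (13.2690−57.1603)/(201.5500−130.6600) = -0.6191. V = [p*·13.2690 + (1−p*)·57.1603]/1.28 = 21.7964. B = V − Δ·S = 107.8578.
Root portfolio cost Δ·139+B reproduces V0=21.7964.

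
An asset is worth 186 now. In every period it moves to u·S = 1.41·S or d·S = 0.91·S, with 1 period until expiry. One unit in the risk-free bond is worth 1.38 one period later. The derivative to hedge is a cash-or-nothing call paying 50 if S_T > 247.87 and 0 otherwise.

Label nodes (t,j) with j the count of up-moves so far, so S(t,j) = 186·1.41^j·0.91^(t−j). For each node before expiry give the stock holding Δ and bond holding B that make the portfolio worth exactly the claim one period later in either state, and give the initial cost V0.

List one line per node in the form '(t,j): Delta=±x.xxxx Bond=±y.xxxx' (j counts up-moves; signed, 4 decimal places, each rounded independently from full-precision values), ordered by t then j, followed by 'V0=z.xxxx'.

(0,0): Delta=0.5376 Bond=-65.9420
V0=34.0580

Risk-neutral probability p* = (R−d)/(u−d) = (1.38−0.91)/(1.41−0.91) = 0.9400.
At expiry t=1: V(1,0)=0.0000, V(1,1)=50.0000
  t=0,j=0: stock 186.0000 → up 262.2600 (V=50.0000), down 169.2600 (V=0.0000). Price 34.0580; hedge Δ=0.5376, bond B=-65.9420.
Self-financing check: at every node Δ·S+B equals the discounted successor values.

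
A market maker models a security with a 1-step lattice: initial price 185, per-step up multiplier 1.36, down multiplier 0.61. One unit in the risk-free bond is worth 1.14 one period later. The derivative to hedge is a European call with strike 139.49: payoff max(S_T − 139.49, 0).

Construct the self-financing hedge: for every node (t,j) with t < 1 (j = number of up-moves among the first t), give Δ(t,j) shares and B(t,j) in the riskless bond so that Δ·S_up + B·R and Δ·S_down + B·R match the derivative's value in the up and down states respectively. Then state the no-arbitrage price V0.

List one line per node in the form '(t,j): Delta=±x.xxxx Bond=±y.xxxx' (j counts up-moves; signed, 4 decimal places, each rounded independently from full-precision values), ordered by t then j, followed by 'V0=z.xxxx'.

Risk-neutral probability p* = (R−d)/(u−d) = (1.14−0.61)/(1.36−0.61) = 0.7067.
Payoff layer (t=1): V(1,0)=0.0000, V(1,1)=112.1100
(0,0): S=185.0000. Δ = (V_up−V_dn)/(S_up−S_dn) = (112.1100−0.0000)/(251.6000−112.8500) = 0.8080. V = [p*·112.1100 + (1−p*)·0.0000]/1.14 = 69.4951. B = V − Δ·S = -79.9849.
Root portfolio cost Δ·185+B reproduces V0=69.4951.

(0,0): Delta=0.8080 Bond=-79.9849
V0=69.4951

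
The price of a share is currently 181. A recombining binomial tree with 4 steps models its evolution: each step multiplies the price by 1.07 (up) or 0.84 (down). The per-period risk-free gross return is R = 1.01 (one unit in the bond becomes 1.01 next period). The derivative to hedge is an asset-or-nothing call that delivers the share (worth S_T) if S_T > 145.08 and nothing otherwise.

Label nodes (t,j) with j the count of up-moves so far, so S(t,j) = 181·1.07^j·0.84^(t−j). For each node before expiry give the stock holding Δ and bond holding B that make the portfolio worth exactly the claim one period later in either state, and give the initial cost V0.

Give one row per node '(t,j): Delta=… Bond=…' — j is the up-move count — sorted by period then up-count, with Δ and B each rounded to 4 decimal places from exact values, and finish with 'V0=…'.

The replicating-portfolio and risk-neutral prices coincide; use p* = (1.01−0.84)/(1.07−0.84) = 0.7391 for the latter.
Payoff layer (t=4): V(4,0)=0.0000, V(4,1)=0.0000, V(4,2)=146.2193, V(4,3)=186.2555, V(4,4)=237.2541
(3,0): S=107.2794. Δ = (V_up−V_dn)/(S_up−S_dn) = (0.0000−0.0000)/(114.7890−90.1147) = 0.0000. V = [p*·0.0000 + (1−p*)·0.0000]/1.01 = 0.0000. B = V − Δ·S = 0.0000.
(3,1): S=136.6536. Δ = (V_up−V_dn)/(S_up−S_dn) = (146.2193−0.0000)/(146.2193−114.7890) = 4.6522. V = [p*·146.2193 + (1−p*)·0.0000]/1.01 = 107.0051. B = V − Δ·S = -528.7310.
(3,2): S=174.0706. Δ = (V_up−V_dn)/(S_up−S_dn) = (186.2555−146.2193)/(186.2555−146.2193) = 1.0000. V = [p*·186.2555 + (1−p*)·146.2193]/1.01 = 174.0706. B = V − Δ·S = 0.0000.
(3,3): S=221.7328. Δ = (V_up−V_dn)/(S_up−S_dn) = (237.2541−186.2555)/(237.2541−186.2555) = 1.0000. V = [p*·237.2541 + (1−p*)·186.2555]/1.01 = 221.7328. B = V − Δ·S = 0.0000.
(2,0): S=127.7136. Δ = (V_up−V_dn)/(S_up−S_dn) = (107.0051−0.0000)/(136.6536−107.2794) = 3.6428. V = [p*·107.0051 + (1−p*)·0.0000]/1.01 = 78.3076. B = V − Δ·S = -386.9319.
(2,1): S=162.6828. Δ = (V_up−V_dn)/(S_up−S_dn) = (174.0706−107.0051)/(174.0706−136.6536) = 1.7924. V = [p*·174.0706 + (1−p*)·107.0051]/1.01 = 155.0250. B = V − Δ·S = -136.5642.
(2,2): S=207.2269. Δ = (V_up−V_dn)/(S_up−S_dn) = (221.7328−174.0706)/(221.7328−174.0706) = 1.0000. V = [p*·221.7328 + (1−p*)·174.0706]/1.01 = 207.2269. B = V − Δ·S = 0.0000.
(1,0): S=152.0400. Δ = (V_up−V_dn)/(S_up−S_dn) = (155.0250−78.3076)/(162.6828−127.7136) = 2.1939. V = [p*·155.0250 + (1−p*)·78.3076]/1.01 = 133.6750. B = V − Δ·S = -199.8787.
(1,1): S=193.6700. Δ = (V_up−V_dn)/(S_up−S_dn) = (207.2269−155.0250)/(207.2269−162.6828) = 1.1719. V = [p*·207.2269 + (1−p*)·155.0250]/1.01 = 191.6921. B = V − Δ·S = -35.2727.
(0,0): S=181.0000. Δ = (V_up−V_dn)/(S_up−S_dn) = (191.6921−133.6750)/(193.6700−152.0400) = 1.3936. V = [p*·191.6921 + (1−p*)·133.6750]/1.01 = 174.8091. B = V − Δ·S = -77.4390.
The time-0 hedge costs 174.8091, which is the no-arbitrage price.

(0,0): Delta=1.3936 Bond=-77.4390
(1,0): Delta=2.1939 Bond=-199.8787
(1,1): Delta=1.1719 Bond=-35.2727
(2,0): Delta=3.6428 Bond=-386.9319
(2,1): Delta=1.7924 Bond=-136.5642
(2,2): Delta=1.0000 Bond=0.0000
(3,0): Delta=0.0000 Bond=0.0000
(3,1): Delta=4.6522 Bond=-528.7310
(3,2): Delta=1.0000 Bond=0.0000
(3,3): Delta=1.0000 Bond=0.0000
V0=174.8091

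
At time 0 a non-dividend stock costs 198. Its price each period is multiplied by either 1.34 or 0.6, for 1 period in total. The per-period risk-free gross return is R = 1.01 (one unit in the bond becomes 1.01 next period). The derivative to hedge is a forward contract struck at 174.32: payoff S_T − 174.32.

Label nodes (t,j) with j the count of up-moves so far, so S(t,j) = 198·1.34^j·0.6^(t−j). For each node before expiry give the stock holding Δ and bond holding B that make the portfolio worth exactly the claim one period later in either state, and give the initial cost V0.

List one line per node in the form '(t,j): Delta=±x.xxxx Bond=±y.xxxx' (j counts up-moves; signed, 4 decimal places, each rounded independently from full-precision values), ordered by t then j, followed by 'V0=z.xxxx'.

The replicating-portfolio and risk-neutral prices coincide; use p* = (1.01−0.6)/(1.34−0.6) = 0.5541 for the latter.
Terminal payoffs: V(1,0)=-55.5200, V(1,1)=91.0000
Node (0,0) S=198.0000: V=(p*·91.0000+(1−p*)·-55.5200)/1.01=25.4059; Δ=(91.0000−-55.5200)/(265.3200−118.8000)=1.0000; B=V−Δ·S=-172.5941
Self-financing check: at every node Δ·S+B equals the discounted successor values.

(0,0): Delta=1.0000 Bond=-172.5941
V0=25.4059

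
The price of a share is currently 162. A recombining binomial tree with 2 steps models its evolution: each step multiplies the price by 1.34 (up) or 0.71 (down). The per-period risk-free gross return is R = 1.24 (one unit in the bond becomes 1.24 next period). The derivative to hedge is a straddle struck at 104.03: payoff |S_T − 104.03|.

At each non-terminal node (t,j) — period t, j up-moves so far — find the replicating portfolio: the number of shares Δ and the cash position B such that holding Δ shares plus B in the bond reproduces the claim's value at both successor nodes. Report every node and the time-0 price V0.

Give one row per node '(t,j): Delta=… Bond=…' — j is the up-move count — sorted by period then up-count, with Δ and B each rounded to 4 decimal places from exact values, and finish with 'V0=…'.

The replicating-portfolio and risk-neutral prices coincide; use p* = (1.24−0.71)/(1.34−0.71) = 0.8413 for the latter.
Payoff layer (t=2): V(2,0)=22.3658, V(2,1)=50.0968, V(2,2)=186.8572
(1,0): S=115.0200. Δ = (V_up−V_dn)/(S_up−S_dn) = (50.0968−22.3658)/(154.1268−81.6642) = 0.3827. V = [p*·50.0968 + (1−p*)·22.3658]/1.24 = 36.8508. B = V − Δ·S = -7.1666.
(1,1): S=217.0800. Δ = (V_up−V_dn)/(S_up−S_dn) = (186.8572−50.0968)/(290.8872−154.1268) = 1.0000. V = [p*·186.8572 + (1−p*)·50.0968]/1.24 = 133.1848. B = V − Δ·S = -83.8952.
(0,0): S=162.0000. Δ = (V_up−V_dn)/(S_up−S_dn) = (133.1848−36.8508)/(217.0800−115.0200) = 0.9439. V = [p*·133.1848 + (1−p*)·36.8508]/1.24 = 95.0756. B = V − Δ·S = -57.8355.
Each (Δ,B) replicates both successor values, so the strategy is self-financing and V0 is arbitrage-free.

(0,0): Delta=0.9439 Bond=-57.8355
(1,0): Delta=0.3827 Bond=-7.1666
(1,1): Delta=1.0000 Bond=-83.8952
V0=95.0756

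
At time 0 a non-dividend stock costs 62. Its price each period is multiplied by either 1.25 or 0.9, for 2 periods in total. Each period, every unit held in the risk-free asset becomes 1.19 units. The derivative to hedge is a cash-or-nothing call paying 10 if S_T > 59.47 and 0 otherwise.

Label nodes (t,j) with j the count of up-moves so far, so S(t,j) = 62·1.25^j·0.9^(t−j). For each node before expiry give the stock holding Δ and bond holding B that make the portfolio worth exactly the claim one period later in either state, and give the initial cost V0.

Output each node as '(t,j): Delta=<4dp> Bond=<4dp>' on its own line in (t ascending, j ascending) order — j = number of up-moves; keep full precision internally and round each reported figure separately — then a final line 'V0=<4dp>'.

The replicating-portfolio and risk-neutral prices coincide; use p* = (1.19−0.9)/(1.25−0.9) = 0.8286 for the latter.
Payoff layer (t=2): V(2,0)=0.0000, V(2,1)=10.0000, V(2,2)=10.0000
(1,0): S=55.8000. Δ = (V_up−V_dn)/(S_up−S_dn) = (10.0000−0.0000)/(69.7500−50.2200) = 0.5120. V = [p*·10.0000 + (1−p*)·0.0000]/1.19 = 6.9628. B = V − Δ·S = -21.6086.
(1,1): S=77.5000. Δ = (V_up−V_dn)/(S_up−S_dn) = (10.0000−10.0000)/(96.8750−69.7500) = 0.0000. V = [p*·10.0000 + (1−p*)·10.0000]/1.19 = 8.4034. B = V − Δ·S = 8.4034.
(0,0): S=62.0000. Δ = (V_up−V_dn)/(S_up−S_dn) = (8.4034−6.9628)/(77.5000−55.8000) = 0.0664. V = [p*·8.4034 + (1−p*)·6.9628]/1.19 = 6.8541. B = V − Δ·S = 2.7382.
Each (Δ,B) replicates both successor values, so the strategy is self-financing and V0 is arbitrage-free.

(0,0): Delta=0.0664 Bond=2.7382
(1,0): Delta=0.5120 Bond=-21.6086
(1,1): Delta=0.0000 Bond=8.4034
V0=6.8541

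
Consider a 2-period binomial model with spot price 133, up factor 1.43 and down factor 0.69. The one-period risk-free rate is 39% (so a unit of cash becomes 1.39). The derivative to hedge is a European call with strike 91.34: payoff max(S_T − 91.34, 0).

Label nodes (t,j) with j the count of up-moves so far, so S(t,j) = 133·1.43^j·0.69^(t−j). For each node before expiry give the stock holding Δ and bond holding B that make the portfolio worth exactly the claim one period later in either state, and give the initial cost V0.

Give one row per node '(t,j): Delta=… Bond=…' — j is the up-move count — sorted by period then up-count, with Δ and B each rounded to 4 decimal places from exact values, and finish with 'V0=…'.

(0,0): Delta=0.9889 Bond=-45.7602
(1,0): Delta=0.5874 Bond=-26.7595
(1,1): Delta=1.0000 Bond=-65.7122
V0=85.7674

Risk-neutral probability p* = (R−d)/(u−d) = (1.39−0.69)/(1.43−0.69) = 0.9459.
Payoff layer (t=2): V(2,0)=0.0000, V(2,1)=39.8911, V(2,2)=180.6317
(1,0): S=91.7700. Δ = (V_up−V_dn)/(S_up−S_dn) = (39.8911−0.0000)/(131.2311−63.3213) = 0.5874. V = [p*·39.8911 + (1−p*)·0.0000]/1.39 = 27.1474. B = V − Δ·S = -26.7595.
(1,1): S=190.1900. Δ = (V_up−V_dn)/(S_up−S_dn) = (180.6317−39.8911)/(271.9717−131.2311) = 1.0000. V = [p*·180.6317 + (1−p*)·39.8911]/1.39 = 124.4778. B = V − Δ·S = -65.7122.
(0,0): S=133.0000. Δ = (V_up−V_dn)/(S_up−S_dn) = (124.4778−27.1474)/(190.1900−91.7700) = 0.9889. V = [p*·124.4778 + (1−p*)·27.1474]/1.39 = 85.7674. B = V − Δ·S = -45.7602.
Each (Δ,B) replicates both successor values, so the strategy is self-financing and V0 is arbitrage-free.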